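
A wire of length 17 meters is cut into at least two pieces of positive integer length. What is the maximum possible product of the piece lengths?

486

Let P[k] be the best product for length k (with at least one cut). For each first piece i, the rest contributes max(k−i, P[k−i]).
Small cases: P[2]=1, P[3]=2, P[4]=4, P[5]=6, P[6]=9, P[7]=12, P[8]=18, P[9]=27, P[10]=36, P[11]=54.
P[12] = 3·max(9,27) = 3·27 = 81
P[13] = 2·max(11,54) = 2·54 = 108
P[14] = 2·max(12,81) = 2·81 = 162
P[15] = 3·max(12,81) = 3·81 = 243
P[16] = 2·max(14,162) = 2·162 = 324
P[17] = 2·max(15,243) = 2·243 = 486
One optimal split: 3 + 3 + 3 + 3 + 3 + 2; product 3·3·3·3·3·2 = 486.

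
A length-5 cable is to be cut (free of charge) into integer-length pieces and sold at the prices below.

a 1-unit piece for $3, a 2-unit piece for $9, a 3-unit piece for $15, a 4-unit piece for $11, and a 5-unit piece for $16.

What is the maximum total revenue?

24

Let best[k] be the best obtainable value from length k. For each k, try every first piece i and keep the best of price[i] + best[k−i].
best[1] = 3
best[2] = 9
best[3] = 15
best[4] = 18  (first piece 1, then best[3]=15)
best[5] = 24  (first piece 2, then best[3]=15)
One optimal cutting: 3 + 2 → $15 + $9 = $24.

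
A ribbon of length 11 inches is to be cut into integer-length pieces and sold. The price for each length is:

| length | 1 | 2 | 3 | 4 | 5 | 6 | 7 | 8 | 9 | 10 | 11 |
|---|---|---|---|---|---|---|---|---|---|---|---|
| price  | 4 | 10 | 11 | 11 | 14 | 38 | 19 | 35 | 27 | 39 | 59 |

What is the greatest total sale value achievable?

62

Let best[k] be the best obtainable value from length k. For each k, try every first piece i and keep the best of price[i] + best[k−i].
best[1] = 4
best[2] = max(4+4, 10+0) = 10
best[3] = max(4+10, 10+4, 11+0) = 14
best[4] = max(4+14, 10+10, 11+4, 11+0) = 20
best[5] = max(4+20, 10+14, 11+10, 11+4, 14+0) = 24
best[6] = max(4+24, 10+20, 11+14, 11+10, 14+4, 38+0) = 38
best[7] = max(4+38, 10+24, 11+20, …, 38+4, 19+0) = 42
best[8] = max(4+42, 10+38, 11+24, …, 19+4, 35+0) = 48
best[9] = max(4+48, 10+42, 11+38, …, 35+4, 27+0) = 52
best[10] = max(4+52, 10+48, 11+42, …, 27+4, 39+0) = 58
best[11] = max(4+58, 10+52, 11+48, …, 39+4, 59+0) = 62
One optimal cutting: 6 + 2 + 2 + 1 → ¢38 + ¢10 + ¢10 + ¢4 = ¢62.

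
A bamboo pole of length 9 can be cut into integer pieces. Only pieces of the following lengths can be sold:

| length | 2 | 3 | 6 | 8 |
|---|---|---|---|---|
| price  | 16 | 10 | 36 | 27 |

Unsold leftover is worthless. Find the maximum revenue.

64

Build best[k] bottom-up: best[k] = max over allowed piece i of (p[i] + best[k−i]).
best[1] = 0
best[2] = 16
best[3] = max(16+0, 10+0) = 16
best[4] = max(16+16, 10+0) = 32
best[5] = max(16+16, 10+16) = 32
best[6] = max(16+32, 10+16, 36+0) = 48
best[7] = max(16+32, 10+32, 36+0) = 48
best[8] = max(16+48, 10+32, 36+16, 27+0) = 64
best[9] = max(16+48, 10+48, 36+16, 27+0) = 64
One optimal cutting: pieces 2 + 2 + 2 + 2 with 1 foot of scrap → $64.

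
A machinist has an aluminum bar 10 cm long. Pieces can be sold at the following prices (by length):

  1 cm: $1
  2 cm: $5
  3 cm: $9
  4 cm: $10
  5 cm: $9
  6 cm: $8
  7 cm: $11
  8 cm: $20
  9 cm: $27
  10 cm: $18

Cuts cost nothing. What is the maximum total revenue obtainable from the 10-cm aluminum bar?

Build v[k] bottom-up: v[k] = max over allowed piece i of (p[i] + v[k−i]).
v[1] = 1
v[2] = 5
v[3] = 9
v[4] = 10  (first piece 1, then v[3]=9)
v[5] = 14  (first piece 2, then v[3]=9)
v[6] = 18  (first piece 3, then v[3]=9)
v[7] = 19  (first piece 1, then v[6]=18)
v[8] = 23  (first piece 2, then v[6]=18)
v[9] = 27  (first piece 3, then v[6]=18)
v[10] = 28  (first piece 1, then v[9]=27)
One optimal cutting: 3 + 3 + 3 + 1 → $9 + $9 + $9 + $1 = $28.

28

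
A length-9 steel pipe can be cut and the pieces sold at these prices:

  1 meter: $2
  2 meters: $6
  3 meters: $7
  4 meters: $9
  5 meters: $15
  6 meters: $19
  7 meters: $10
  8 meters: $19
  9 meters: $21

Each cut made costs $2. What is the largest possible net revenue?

24

Build r[k] bottom-up: r[k] = max over allowed piece i of (p[i] + r[k−i]) − 2 per cut.
r[1] = 2
r[2] = 6
r[3] = 7
r[4] = 10  (first piece 2, then r[2]=6)
r[5] = 15
r[6] = 19
r[7] = 19  (first piece 1, then r[6]=19)
r[8] = 23  (first piece 2, then r[6]=19)
r[9] = 24  (first piece 3, then r[6]=19)
One optimal plan: pieces 6 + 3 (1 cut) → $26 − $2 = $24.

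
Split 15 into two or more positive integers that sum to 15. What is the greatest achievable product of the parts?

243

Let g[k] be the best product for length k (with at least one cut). For each first piece i, the rest contributes max(k−i, g[k−i]).
g[2] = 1×max(1,0) = 1×1 = 1
g[3] = 1×max(2,1) = 1×2 = 2
g[4] = 2×max(2,1) = 2×2 = 4
g[5] = 2×max(3,2) = 2×3 = 6
g[6] = 3×max(3,2) = 3×3 = 9
g[7] = 2×max(5,6) = 2×6 = 12
g[8] = 2×max(6,9) = 2×9 = 18
g[9] = 3×max(6,9) = 3×9 = 27
g[10] = 2×max(8,18) = 2×18 = 36
g[11] = 2×max(9,27) = 2×27 = 54
g[12] = 3×max(9,27) = 3×27 = 81
g[13] = 2×max(11,54) = 2×54 = 108
g[14] = 2×max(12,81) = 2×81 = 162
g[15] = 3×max(12,81) = 3×81 = 243
One optimal split: 3 + 3 + 3 + 3 + 3; product 3×3×3×3×3 = 243.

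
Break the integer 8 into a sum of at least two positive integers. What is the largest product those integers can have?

Let f[k] be the best product for length k (with at least one cut). For each first piece i, the rest contributes max(k−i, f[k−i]).
f[2] = 1·max(1,0) = 1·1 = 1
f[3] = 1·max(2,1) = 1·2 = 2
f[4] = 2·max(2,1) = 2·2 = 4
f[5] = 2·max(3,2) = 2·3 = 6
f[6] = 3·max(3,2) = 3·3 = 9
f[7] = 2·max(5,6) = 2·6 = 12
f[8] = 2·max(6,9) = 2·9 = 18
One optimal split: 3 + 3 + 2; product 3·3·2 = 18.

18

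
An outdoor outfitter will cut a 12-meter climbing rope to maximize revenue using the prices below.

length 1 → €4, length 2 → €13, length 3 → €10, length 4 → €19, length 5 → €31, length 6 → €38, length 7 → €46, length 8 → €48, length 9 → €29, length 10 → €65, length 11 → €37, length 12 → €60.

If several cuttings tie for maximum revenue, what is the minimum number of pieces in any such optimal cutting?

2

Let r[k] be the best obtainable value from length k. For each k, try every first piece i and keep the best of price[i] + r[k−i].
r[1] = 4
r[2] = 13
r[3] = 17  (first piece 1, then r[2]=13)
r[4] = 26  (first piece 2, then r[2]=13)
r[5] = 31
r[6] = 39  (first piece 2, then r[4]=26)
r[7] = 46
r[8] = 52  (first piece 2, then r[6]=39)
r[9] = 59  (first piece 2, then r[7]=46)
r[10] = 65  (first piece 2, then r[8]=52)
r[11] = 72  (first piece 2, then r[9]=59)
r[12] = 78  (first piece 2, then r[10]=65)
Maximum revenue is €78.
Now minimize piece count subject to staying optimal: for each k, pieces[k] = 1 + min over i with p[i]+r[k−i]=r[k] of pieces[k−i].
pieces[9] = 2
pieces[10] = 1
pieces[11] = 3
pieces[12] = 2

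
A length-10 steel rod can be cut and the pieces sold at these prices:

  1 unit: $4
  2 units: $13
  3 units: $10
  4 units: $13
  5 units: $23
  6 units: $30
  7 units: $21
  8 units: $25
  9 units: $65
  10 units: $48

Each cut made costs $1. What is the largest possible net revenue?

68

Consider every possible first cut. r[k] is the best of p[i]+r[k−i] over all sellable i≤k, charging 1 whenever i<k.
r[1] = 4
r[2] = max(4+4-1, 13+0) = 13
r[3] = max(4+13-1, 13+4-1, 10+0) = 16
r[4] = max(4+16-1, 13+13-1, 10+4-1, 13+0) = 25
r[5] = max(4+25-1, 13+16-1, 10+13-1, 13+4-1, 23+0) = 28
r[6] = max(4+28-1, 13+25-1, 10+16-1, 13+13-1, 23+4-1, 30+0) = 37
r[7] = max(4+37-1, 13+28-1, 10+25-1, …, 30+4-1, 21+0) = 40
r[8] = max(4+40-1, 13+37-1, 10+28-1, …, 21+4-1, 25+0) = 49
r[9] = max(4+49-1, 13+40-1, 10+37-1, …, 25+4-1, 65+0) = 65
r[10] = max(4+65-1, 13+49-1, 10+40-1, …, 65+4-1, 48+0) = 68
One optimal plan: pieces 9 + 1 (1 cut) → $69 − $1 = $68.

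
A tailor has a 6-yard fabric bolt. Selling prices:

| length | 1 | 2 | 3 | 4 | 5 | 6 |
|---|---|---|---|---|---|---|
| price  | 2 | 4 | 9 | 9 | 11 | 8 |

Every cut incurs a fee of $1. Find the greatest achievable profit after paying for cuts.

Consider every possible first cut. v[k] is the best of p[i]+v[k−i] over all sellable i≤k, charging 1 whenever i<k.
v[1] = 2
v[2] = max(2+2-1, 4+0) = 4
v[3] = max(2+4-1, 4+2-1, 9+0) = 9
v[4] = max(2+9-1, 4+4-1, 9+2-1, 9+0) = 10
v[5] = max(2+10-1, 4+9-1, 9+4-1, 9+2-1, 11+0) = 12
v[6] = max(2+12-1, 4+10-1, 9+9-1, 9+4-1, 11+2-1, 8+0) = 17
One optimal plan: pieces 3 + 3 (1 cut) → $18 − $1 = $17.

17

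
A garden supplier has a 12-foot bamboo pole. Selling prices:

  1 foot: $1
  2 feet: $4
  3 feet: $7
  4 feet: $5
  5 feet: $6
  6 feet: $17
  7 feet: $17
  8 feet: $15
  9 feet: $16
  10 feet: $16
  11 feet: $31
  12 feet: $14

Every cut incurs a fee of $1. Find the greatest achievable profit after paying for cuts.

Consider every possible first cut. r[k] is the best of p[i]+r[k−i] over all sellable i≤k, charging 1 whenever i<k.
r[1] = 1
r[2] = 4
r[3] = 7
r[4] = 7  (first piece 1, then r[3]=7)
r[5] = 10  (first piece 2, then r[3]=7)
r[6] = 17
r[7] = 17  (first piece 1, then r[6]=17)
r[8] = 20  (first piece 2, then r[6]=17)
r[9] = 23  (first piece 3, then r[6]=17)
r[10] = 23  (first piece 1, then r[9]=23)
r[11] = 31
r[12] = 33  (first piece 6, then r[6]=17)
One optimal plan: pieces 6 + 6 (1 cut) → $34 − $1 = $33.

33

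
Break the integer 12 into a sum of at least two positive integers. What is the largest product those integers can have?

81

Fill prod[k] for k=2..12: at each k try every first piece i and multiply by the better of (k−i) uncut or prod[k−i].
prod[2] = 1*max(1,0) = 1*1 = 1
prod[3] = 1*max(2,1) = 1*2 = 2
prod[4] = 2*max(2,1) = 2*2 = 4
prod[5] = 2*max(3,2) = 2*3 = 6
prod[6] = 3*max(3,2) = 3*3 = 9
prod[7] = 2*max(5,6) = 2*6 = 12
prod[8] = 2*max(6,9) = 2*9 = 18
prod[9] = 3*max(6,9) = 3*9 = 27
prod[10] = 2*max(8,18) = 2*18 = 36
prod[11] = 2*max(9,27) = 2*27 = 54
prod[12] = 3*max(9,27) = 3*27 = 81
One optimal split: 3 + 3 + 3 + 3; product 3*3*3*3 = 81.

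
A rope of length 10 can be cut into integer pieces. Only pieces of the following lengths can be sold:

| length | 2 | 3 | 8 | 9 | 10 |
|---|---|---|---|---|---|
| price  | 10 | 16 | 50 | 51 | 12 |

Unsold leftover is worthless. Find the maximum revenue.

Consider every possible first cut. r[k] is the best of p[i]+r[k−i] over all sellable i≤k.
r[1] = 0
r[2] = 10
r[3] = max(10+0, 16+0) = 16
r[4] = max(10+10, 16+0) = 20
r[5] = max(10+16, 16+10) = 26
r[6] = max(10+20, 16+16) = 32
r[7] = max(10+26, 16+20) = 36
r[8] = max(10+32, 16+26, 50+0) = 50
r[9] = max(10+36, 16+32, 50+0, 51+0) = 51
r[10] = max(10+50, 16+36, 50+10, 51+0, 12+0) = 60
One optimal cutting: 8 + 2 → 60.

60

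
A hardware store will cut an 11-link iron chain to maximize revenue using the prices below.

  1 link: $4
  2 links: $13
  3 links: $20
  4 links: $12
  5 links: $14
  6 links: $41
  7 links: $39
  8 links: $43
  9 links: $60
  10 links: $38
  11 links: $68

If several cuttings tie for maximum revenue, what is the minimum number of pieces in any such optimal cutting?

Consider every possible first cut. r[k] is the best of p[i]+r[k−i] over all sellable i≤k.
r[1] = 4
r[2] = max(4+4, 13+0) = 13
r[3] = max(4+13, 13+4, 20+0) = 20
r[4] = max(4+20, 13+13, 20+4, 12+0) = 26
r[5] = max(4+26, 13+20, 20+13, 12+4, 14+0) = 33
r[6] = max(4+33, 13+26, 20+20, 12+13, 14+4, 41+0) = 41
r[7] = max(4+41, 13+33, 20+26, …, 41+4, 39+0) = 46
r[8] = max(4+46, 13+41, 20+33, …, 39+4, 43+0) = 54
r[9] = max(4+54, 13+46, 20+41, …, 43+4, 60+0) = 61
r[10] = max(4+61, 13+54, 20+46, …, 60+4, 38+0) = 67
r[11] = max(4+67, 13+61, 20+54, …, 38+4, 68+0) = 74
Maximum revenue is $74.
Now minimize piece count subject to staying optimal: for each k, pieces[k] = 1 + min over i with p[i]+r[k−i]=r[k] of pieces[k−i].
pieces[8] = 2
pieces[9] = 2
pieces[10] = 3
pieces[11] = 3

3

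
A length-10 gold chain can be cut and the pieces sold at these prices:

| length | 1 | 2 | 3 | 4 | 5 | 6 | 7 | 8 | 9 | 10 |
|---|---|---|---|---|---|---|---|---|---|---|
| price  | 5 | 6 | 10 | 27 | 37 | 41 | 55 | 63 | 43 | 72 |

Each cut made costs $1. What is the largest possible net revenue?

73

Consider every possible first cut. r[k] is the best of p[i]+r[k−i] over all sellable i≤k, charging 1 whenever i<k.
r[1] = 5
r[2] = max(5+5-1, 6+0) = 9
r[3] = max(5+9-1, 6+5-1, 10+0) = 13
r[4] = max(5+13-1, 6+9-1, 10+5-1, 27+0) = 27
r[5] = max(5+27-1, 6+13-1, 10+9-1, 27+5-1, 37+0) = 37
r[6] = max(5+37-1, 6+27-1, 10+13-1, 27+9-1, 37+5-1, 41+0) = 41
r[7] = max(5+41-1, 6+37-1, 10+27-1, …, 41+5-1, 55+0) = 55
r[8] = max(5+55-1, 6+41-1, 10+37-1, …, 55+5-1, 63+0) = 63
r[9] = max(5+63-1, 6+55-1, 10+41-1, …, 63+5-1, 43+0) = 67
r[10] = max(5+67-1, 6+63-1, 10+55-1, …, 43+5-1, 72+0) = 73
One optimal plan: pieces 5 + 5 (1 cut) → $74 − $1 = $73.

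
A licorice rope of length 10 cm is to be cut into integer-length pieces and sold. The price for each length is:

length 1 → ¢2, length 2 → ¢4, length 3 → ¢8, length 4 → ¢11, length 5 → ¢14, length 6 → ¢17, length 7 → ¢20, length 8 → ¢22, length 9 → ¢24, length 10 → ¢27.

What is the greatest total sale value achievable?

Build v[k] bottom-up: v[k] = max over allowed piece i of (p[i] + v[k−i]).
v[1] = 2
v[2] = max(2+2, 4+0) = 4
v[3] = max(2+4, 4+2, 8+0) = 8
v[4] = max(2+8, 4+4, 8+2, 11+0) = 11
v[5] = max(2+11, 4+8, 8+4, 11+2, 14+0) = 14
v[6] = max(2+14, 4+11, 8+8, 11+4, 14+2, 17+0) = 17
v[7] = max(2+17, 4+14, 8+11, …, 17+2, 20+0) = 20
v[8] = max(2+20, 4+17, 8+14, …, 20+2, 22+0) = 22
v[9] = max(2+22, 4+20, 8+17, …, 22+2, 24+0) = 25
v[10] = max(2+25, 4+22, 8+20, …, 24+2, 27+0) = 28
One optimal cutting: 7 + 3 → ¢20 + ¢8 = ¢28.

28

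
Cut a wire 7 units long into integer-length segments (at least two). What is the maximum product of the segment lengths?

Fill prod[k] for k=2..7: at each k try every first piece i and multiply by the better of (k−i) uncut or prod[k−i].
prod[2] = 1·max(1,0) = 1·1 = 1
prod[3] = max(1·2, 2·1) = 2
prod[4] = max(1·3, 2·2, 3·1) = 4
prod[5] = max(1·4, 2·3, 3·2, 4·1) = 6
prod[6] = max(1·6, 2·4, 3·3, 4·2, 5·1) = 9
prod[7] = max(1·9, 2·6, 3·4, 4·3, 5·2, 6·1) = 12
One optimal split: 3 + 2 + 2; product 3·2·2 = 12.

12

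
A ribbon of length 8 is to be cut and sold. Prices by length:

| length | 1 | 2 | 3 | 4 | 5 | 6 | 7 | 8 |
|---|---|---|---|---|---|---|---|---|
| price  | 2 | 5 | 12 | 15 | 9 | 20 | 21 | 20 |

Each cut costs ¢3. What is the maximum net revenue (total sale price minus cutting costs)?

Let net[k] be the best obtainable value from length k. For each k, try every first piece i and keep the best of price[i] + net[k−i] minus the 3 cut fee when i<k.
net[1] = 2
net[2] = max(2+2-3, 5+0) = 5
net[3] = max(2+5-3, 5+2-3, 12+0) = 12
net[4] = max(2+12-3, 5+5-3, 12+2-3, 15+0) = 15
net[5] = max(2+15-3, 5+12-3, 12+5-3, 15+2-3, 9+0) = 14
net[6] = max(2+14-3, 5+15-3, 12+12-3, 15+5-3, 9+2-3, 20+0) = 21
net[7] = max(2+21-3, 5+14-3, 12+15-3, …, 20+2-3, 21+0) = 24
net[8] = max(2+24-3, 5+21-3, 12+14-3, …, 21+2-3, 20+0) = 27
One optimal plan: pieces 4 + 4 (1 cut) → ¢30 − ¢3 = ¢27.

27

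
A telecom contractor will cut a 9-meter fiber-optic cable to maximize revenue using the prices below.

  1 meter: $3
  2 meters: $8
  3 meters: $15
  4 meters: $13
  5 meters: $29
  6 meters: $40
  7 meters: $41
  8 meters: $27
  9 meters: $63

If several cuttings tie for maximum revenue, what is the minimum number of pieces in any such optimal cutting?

1

Build r[k] bottom-up: r[k] = max over allowed piece i of (p[i] + r[k−i]).
r[1] = 3
r[2] = max(3+3, 8+0) = 8
r[3] = max(3+8, 8+3, 15+0) = 15
r[4] = max(3+15, 8+8, 15+3, 13+0) = 18
r[5] = max(3+18, 8+15, 15+8, 13+3, 29+0) = 29
r[6] = max(3+29, 8+18, 15+15, 13+8, 29+3, 40+0) = 40
r[7] = max(3+40, 8+29, 15+18, …, 40+3, 41+0) = 43
r[8] = max(3+43, 8+40, 15+29, …, 41+3, 27+0) = 48
r[9] = max(3+48, 8+43, 15+40, …, 27+3, 63+0) = 63
Maximum revenue is $63.
Now minimize piece count subject to staying optimal: for each k, pieces[k] = 1 + min over i with p[i]+r[k−i]=r[k] of pieces[k−i].
pieces[6] = 1
pieces[7] = 2
pieces[8] = 2
pieces[9] = 1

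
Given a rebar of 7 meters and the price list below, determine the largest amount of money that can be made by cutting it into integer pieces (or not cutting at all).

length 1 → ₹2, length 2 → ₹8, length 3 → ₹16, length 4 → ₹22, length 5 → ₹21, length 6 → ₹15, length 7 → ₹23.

38

Let best[k] be the best obtainable value from length k. For each k, try every first piece i and keep the best of price[i] + best[k−i].
best[1] = 2
best[2] = max(2+2, 8+0) = 8
best[3] = max(2+8, 8+2, 16+0) = 16
best[4] = max(2+16, 8+8, 16+2, 22+0) = 22
best[5] = max(2+22, 8+16, 16+8, 22+2, 21+0) = 24
best[6] = max(2+24, 8+22, 16+16, 22+8, 21+2, 15+0) = 32
best[7] = max(2+32, 8+24, 16+22, …, 15+2, 23+0) = 38
One optimal cutting: 4 + 3 → ₹22 + ₹16 = ₹38.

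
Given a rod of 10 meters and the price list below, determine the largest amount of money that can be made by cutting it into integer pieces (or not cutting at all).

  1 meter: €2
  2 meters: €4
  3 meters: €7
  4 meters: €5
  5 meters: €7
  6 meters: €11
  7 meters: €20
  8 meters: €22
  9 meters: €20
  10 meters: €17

Consider every possible first cut. best[k] is the best of p[i]+best[k−i] over all sellable i≤k.
best[1] = 2
best[2] = max(2+2, 4+0) = 4
best[3] = max(2+4, 4+2, 7+0) = 7
best[4] = max(2+7, 4+4, 7+2, 5+0) = 9
best[5] = max(2+9, 4+7, 7+4, 5+2, 7+0) = 11
best[6] = max(2+11, 4+9, 7+7, 5+4, 7+2, 11+0) = 14
best[7] = max(2+14, 4+11, 7+9, …, 11+2, 20+0) = 20
best[8] = max(2+20, 4+14, 7+11, …, 20+2, 22+0) = 22
best[9] = max(2+22, 4+20, 7+14, …, 22+2, 20+0) = 24
best[10] = max(2+24, 4+22, 7+20, …, 20+2, 17+0) = 27
One optimal cutting: 7 + 3 → €20 + €7 = €27.

27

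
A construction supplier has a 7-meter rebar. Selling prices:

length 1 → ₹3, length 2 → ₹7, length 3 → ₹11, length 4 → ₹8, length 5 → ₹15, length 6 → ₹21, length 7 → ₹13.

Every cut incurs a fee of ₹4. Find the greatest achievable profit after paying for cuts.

20

Build r[k] bottom-up: r[k] = max over allowed piece i of (p[i] + r[k−i]) − 4 per cut.
r[1] = 3
r[2] = 7
r[3] = 11
r[4] = 10  (first piece 1, then r[3]=11)
r[5] = 15
r[6] = 21
r[7] = 20  (first piece 1, then r[6]=21)
One optimal plan: pieces 6 + 1 (1 cut) → ₹24 − ₹4 = ₹20.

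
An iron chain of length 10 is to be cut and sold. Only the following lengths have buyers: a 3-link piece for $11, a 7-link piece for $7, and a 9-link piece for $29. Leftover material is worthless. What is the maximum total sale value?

33

Consider every possible first cut. best[k] is the best of p[i]+best[k−i] over all sellable i≤k.
best[1] = 0
best[2] = 0
best[3] = 11
best[4] = 11
best[5] = 11
best[6] = 22  (first piece 3, then best[3]=11)
best[7] = 22
best[8] = 22
best[9] = 33  (first piece 3, then best[6]=22)
best[10] = 33
One optimal cutting: pieces 3 + 3 + 3 with 1 link of scrap → $33.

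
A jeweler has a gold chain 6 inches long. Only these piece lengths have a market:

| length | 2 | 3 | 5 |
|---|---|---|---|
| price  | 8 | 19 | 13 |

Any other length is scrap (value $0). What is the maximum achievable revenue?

38

Let f[k] be the best obtainable value from length k. For each k, try every first piece i and keep the best of price[i] + f[k−i].
f[1] = 0
f[2] = 8
f[3] = max(8+0, 19+0) = 19
f[4] = max(8+8, 19+0) = 19
f[5] = max(8+19, 19+8, 13+0) = 27
f[6] = max(8+19, 19+19, 13+0) = 38
One optimal cutting: 3 + 3 → $38.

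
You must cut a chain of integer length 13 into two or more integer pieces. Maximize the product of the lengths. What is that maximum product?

Let P[k] be the best product for length k (with at least one cut). For each first piece i, the rest contributes max(k−i, P[k−i]).
P[2] = 1×max(1,0) = 1×1 = 1
P[3] = 1×max(2,1) = 1×2 = 2
P[4] = 2×max(2,1) = 2×2 = 4
P[5] = 2×max(3,2) = 2×3 = 6
P[6] = 3×max(3,2) = 3×3 = 9
P[7] = 2×max(5,6) = 2×6 = 12
P[8] = 2×max(6,9) = 2×9 = 18
P[9] = 3×max(6,9) = 3×9 = 27
P[10] = 2×max(8,18) = 2×18 = 36
P[11] = 2×max(9,27) = 2×27 = 54
P[12] = 3×max(9,27) = 3×27 = 81
P[13] = 2×max(11,54) = 2×54 = 108
One optimal split: 3 + 3 + 3 + 2 + 2; product 3×3×3×2×2 = 108.

108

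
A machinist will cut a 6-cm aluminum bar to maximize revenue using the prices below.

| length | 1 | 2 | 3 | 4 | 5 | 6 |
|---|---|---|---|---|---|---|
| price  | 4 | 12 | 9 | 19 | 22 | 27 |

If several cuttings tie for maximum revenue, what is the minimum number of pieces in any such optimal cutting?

Build r[k] bottom-up: r[k] = max over allowed piece i of (p[i] + r[k−i]).
r[1] = 4
r[2] = max(4+4, 12+0) = 12
r[3] = max(4+12, 12+4, 9+0) = 16
r[4] = max(4+16, 12+12, 9+4, 19+0) = 24
r[5] = max(4+24, 12+16, 9+12, 19+4, 22+0) = 28
r[6] = max(4+28, 12+24, 9+16, 19+12, 22+4, 27+0) = 36
Maximum revenue is $36.
Now minimize piece count subject to staying optimal: for each k, pieces[k] = 1 + min over i with p[i]+r[k−i]=r[k] of pieces[k−i].
pieces[3] = 2
pieces[4] = 2
pieces[5] = 3
pieces[6] = 3

3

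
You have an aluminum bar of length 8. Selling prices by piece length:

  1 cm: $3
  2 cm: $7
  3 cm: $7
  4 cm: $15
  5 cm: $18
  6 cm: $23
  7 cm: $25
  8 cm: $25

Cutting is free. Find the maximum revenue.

Build best[k] bottom-up: best[k] = max over allowed piece i of (p[i] + best[k−i]).
best[1] = 3
best[2] = 7
best[3] = 10  (first piece 1, then best[2]=7)
best[4] = 15
best[5] = 18  (first piece 1, then best[4]=15)
best[6] = 23
best[7] = 26  (first piece 1, then best[6]=23)
best[8] = 30  (first piece 2, then best[6]=23)
One optimal cutting: 6 + 2 → $23 + $7 = $30.

30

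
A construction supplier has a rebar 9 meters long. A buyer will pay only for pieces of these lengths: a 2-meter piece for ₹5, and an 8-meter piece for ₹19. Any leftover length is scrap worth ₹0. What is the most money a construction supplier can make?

20

Consider every possible first cut. best[k] is the best of p[i]+best[k−i] over all sellable i≤k.
best[1] = 0
best[2] = 5
best[3] = 5
best[4] = 10  (first piece 2, then best[2]=5)
best[5] = 10
best[6] = 15  (first piece 2, then best[4]=10)
best[7] = 15
best[8] = max(5+15, 19+0) = 20
best[9] = max(5+15, 19+0) = 20
One optimal cutting: pieces 2 + 2 + 2 + 2 with 1 meter of scrap → ₹20.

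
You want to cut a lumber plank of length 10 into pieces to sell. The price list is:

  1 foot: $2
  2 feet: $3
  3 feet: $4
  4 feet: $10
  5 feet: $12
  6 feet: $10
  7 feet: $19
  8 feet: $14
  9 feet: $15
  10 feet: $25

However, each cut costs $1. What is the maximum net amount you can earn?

25

Build v[k] bottom-up: v[k] = max over allowed piece i of (p[i] + v[k−i]) − 1 per cut.
v[1] = 2
v[2] = 3  (first piece 1, then v[1]=2)
v[3] = 4  (first piece 1, then v[2]=3)
v[4] = 10
v[5] = 12
v[6] = 13  (first piece 1, then v[5]=12)
v[7] = 19
v[8] = 20  (first piece 1, then v[7]=19)
v[9] = 21  (first piece 1, then v[8]=20)
v[10] = 25
Best is to make no cuts and sell whole for $25.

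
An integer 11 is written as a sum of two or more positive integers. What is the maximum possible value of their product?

Define P[k] = max over 1≤i<k of i · max(k−i, P[k−i]); the inner max lets the remainder stay uncut if that's better.
Small cases: P[2]=1, P[3]=2, P[4]=4.
P[5] = 2*max(3,2) = 2*3 = 6
P[6] = 3*max(3,2) = 3*3 = 9
P[7] = 2*max(5,6) = 2*6 = 12
P[8] = 2*max(6,9) = 2*9 = 18
P[9] = 3*max(6,9) = 3*9 = 27
P[10] = 2*max(8,18) = 2*18 = 36
P[11] = 2*max(9,27) = 2*27 = 54
One optimal split: 3 + 3 + 3 + 2; product 3*3*3*2 = 54.

54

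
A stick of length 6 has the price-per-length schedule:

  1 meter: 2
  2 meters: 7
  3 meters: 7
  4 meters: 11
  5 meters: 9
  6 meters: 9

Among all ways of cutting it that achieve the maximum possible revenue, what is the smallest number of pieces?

3

Consider every possible first cut. r[k] is the best of p[i]+r[k−i] over all sellable i≤k.
r[1] = 2
r[2] = max(2+2, 7+0) = 7
r[3] = max(2+7, 7+2, 7+0) = 9
r[4] = max(2+9, 7+7, 7+2, 11+0) = 14
r[5] = max(2+14, 7+9, 7+7, 11+2, 9+0) = 16
r[6] = max(2+16, 7+14, 7+9, 11+7, 9+2, 9+0) = 21
Maximum revenue is 21.
Now minimize piece count subject to staying optimal: for each k, pieces[k] = 1 + min over i with p[i]+r[k−i]=r[k] of pieces[k−i].
pieces[3] = 2
pieces[4] = 2
pieces[5] = 3
pieces[6] = 3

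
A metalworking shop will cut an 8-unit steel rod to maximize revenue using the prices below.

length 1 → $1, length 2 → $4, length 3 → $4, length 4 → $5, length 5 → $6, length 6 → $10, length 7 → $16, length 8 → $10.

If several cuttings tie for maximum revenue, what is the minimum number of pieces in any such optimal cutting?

2

Build r[k] bottom-up: r[k] = max over allowed piece i of (p[i] + r[k−i]).
r[1] = 1
r[2] = max(1+1, 4+0) = 4
r[3] = max(1+4, 4+1, 4+0) = 5
r[4] = max(1+5, 4+4, 4+1, 5+0) = 8
r[5] = max(1+8, 4+5, 4+4, 5+1, 6+0) = 9
r[6] = max(1+9, 4+8, 4+5, 5+4, 6+1, 10+0) = 12
r[7] = max(1+12, 4+9, 4+8, …, 10+1, 16+0) = 16
r[8] = max(1+16, 4+12, 4+9, …, 16+1, 10+0) = 17
Maximum revenue is $17.
Now minimize piece count subject to staying optimal: for each k, pieces[k] = 1 + min over i with p[i]+r[k−i]=r[k] of pieces[k−i].
pieces[5] = 3
pieces[6] = 3
pieces[7] = 1
pieces[8] = 2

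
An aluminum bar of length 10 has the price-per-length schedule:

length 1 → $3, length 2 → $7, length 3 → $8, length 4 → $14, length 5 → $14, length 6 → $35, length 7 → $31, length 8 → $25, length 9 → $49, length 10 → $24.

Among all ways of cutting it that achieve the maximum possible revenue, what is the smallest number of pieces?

Build r[k] bottom-up: r[k] = max over allowed piece i of (p[i] + r[k−i]).
r[1] = 3
r[2] = max(3+3, 7+0) = 7
r[3] = max(3+7, 7+3, 8+0) = 10
r[4] = max(3+10, 7+7, 8+3, 14+0) = 14
r[5] = max(3+14, 7+10, 8+7, 14+3, 14+0) = 17
r[6] = max(3+17, 7+14, 8+10, 14+7, 14+3, 35+0) = 35
r[7] = max(3+35, 7+17, 8+14, …, 35+3, 31+0) = 38
r[8] = max(3+38, 7+35, 8+17, …, 31+3, 25+0) = 42
r[9] = max(3+42, 7+38, 8+35, …, 25+3, 49+0) = 49
r[10] = max(3+49, 7+42, 8+38, …, 49+3, 24+0) = 52
Maximum revenue is $52.
Now minimize piece count subject to staying optimal: for each k, pieces[k] = 1 + min over i with p[i]+r[k−i]=r[k] of pieces[k−i].
pieces[7] = 2
pieces[8] = 2
pieces[9] = 1
pieces[10] = 2

2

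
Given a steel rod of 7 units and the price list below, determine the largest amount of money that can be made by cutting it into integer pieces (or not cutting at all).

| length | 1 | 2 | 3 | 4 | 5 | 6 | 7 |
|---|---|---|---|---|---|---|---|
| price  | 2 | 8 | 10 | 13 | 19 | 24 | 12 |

Build v[k] bottom-up: v[k] = max over allowed piece i of (p[i] + v[k−i]).
v[1] = 2
v[2] = 8
v[3] = 10  (first piece 1, then v[2]=8)
v[4] = 16  (first piece 2, then v[2]=8)
v[5] = 19
v[6] = 24  (first piece 2, then v[4]=16)
v[7] = 27  (first piece 2, then v[5]=19)
One optimal cutting: 5 + 2 → $19 + $8 = $27.

27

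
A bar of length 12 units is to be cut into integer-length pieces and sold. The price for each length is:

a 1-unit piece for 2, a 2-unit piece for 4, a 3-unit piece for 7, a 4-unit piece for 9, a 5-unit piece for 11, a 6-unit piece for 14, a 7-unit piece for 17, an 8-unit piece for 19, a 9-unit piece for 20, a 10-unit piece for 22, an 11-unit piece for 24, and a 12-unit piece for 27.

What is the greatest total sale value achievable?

28

Let R[k] be the best obtainable value from length k. For each k, try every first piece i and keep the best of price[i] + R[k−i].
R[1] = 2
R[2] = 4  (first piece 1, then R[1]=2)
R[3] = 7
R[4] = 9  (first piece 1, then R[3]=7)
R[5] = 11  (first piece 1, then R[4]=9)
R[6] = 14  (first piece 3, then R[3]=7)
R[7] = 17
R[8] = 19  (first piece 1, then R[7]=17)
R[9] = 21  (first piece 1, then R[8]=19)
R[10] = 24  (first piece 3, then R[7]=17)
R[11] = 26  (first piece 1, then R[10]=24)
R[12] = 28  (first piece 1, then R[11]=26)
One optimal cutting: 7 + 3 + 1 + 1 → 17 + 7 + 2 + 2 = 28.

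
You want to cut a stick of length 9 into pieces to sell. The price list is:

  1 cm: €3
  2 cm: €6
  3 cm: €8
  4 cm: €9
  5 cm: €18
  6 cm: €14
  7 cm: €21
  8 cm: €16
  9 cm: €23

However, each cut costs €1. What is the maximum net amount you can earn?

Let net[k] be the best obtainable value from length k. For each k, try every first piece i and keep the best of price[i] + net[k−i] minus the 1 cut fee when i<k.
net[1] = 3
net[2] = 6
net[3] = 8  (first piece 1, then net[2]=6)
net[4] = 11  (first piece 2, then net[2]=6)
net[5] = 18
net[6] = 20  (first piece 1, then net[5]=18)
net[7] = 23  (first piece 2, then net[5]=18)
net[8] = 25  (first piece 1, then net[7]=23)
net[9] = 28  (first piece 2, then net[7]=23)
One optimal plan: pieces 5 + 2 + 2 (2 cuts) → €30 − €2 = €28.

28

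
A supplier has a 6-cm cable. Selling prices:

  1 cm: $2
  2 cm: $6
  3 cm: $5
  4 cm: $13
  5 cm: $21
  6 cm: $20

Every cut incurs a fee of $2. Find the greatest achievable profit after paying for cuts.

Let r[k] be the best obtainable value from length k. For each k, try every first piece i and keep the best of price[i] + r[k−i] minus the 2 cut fee when i<k.
r[1] = 2
r[2] = 6
r[3] = 6  (first piece 1, then r[2]=6)
r[4] = 13
r[5] = 21
r[6] = 21  (first piece 1, then r[5]=21)
One optimal plan: pieces 5 + 1 (1 cut) → $23 − $2 = $21.

21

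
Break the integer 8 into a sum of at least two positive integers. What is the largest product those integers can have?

Fill P[k] for k=2..8: at each k try every first piece i and multiply by the better of (k−i) uncut or P[k−i].
P[2] = 1×max(1,0) = 1×1 = 1
P[3] = max(1×2, 2×1) = 2
P[4] = max(1×3, 2×2, 3×1) = 4
P[5] = max(1×4, 2×3, 3×2, 4×1) = 6
P[6] = max(1×6, 2×4, 3×3, 4×2, 5×1) = 9
P[7] = max(1×9, 2×6, 3×4, 4×3, 5×2, 6×1) = 12
P[8] = max(1×12, 2×9, 3×6, …, 6×2, 7×1) = 18
One optimal split: 3 + 3 + 2; product 3×3×2 = 18.

18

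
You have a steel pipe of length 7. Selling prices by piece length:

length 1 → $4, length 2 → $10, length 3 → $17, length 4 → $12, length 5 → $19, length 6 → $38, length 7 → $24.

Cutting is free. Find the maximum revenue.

Consider every possible first cut. v[k] is the best of p[i]+v[k−i] over all sellable i≤k.
v[1] = 4
v[2] = max(4+4, 10+0) = 10
v[3] = max(4+10, 10+4, 17+0) = 17
v[4] = max(4+17, 10+10, 17+4, 12+0) = 21
v[5] = max(4+21, 10+17, 17+10, 12+4, 19+0) = 27
v[6] = max(4+27, 10+21, 17+17, 12+10, 19+4, 38+0) = 38
v[7] = max(4+38, 10+27, 17+21, …, 38+4, 24+0) = 42
One optimal cutting: 6 + 1 → $38 + $4 = $42.

42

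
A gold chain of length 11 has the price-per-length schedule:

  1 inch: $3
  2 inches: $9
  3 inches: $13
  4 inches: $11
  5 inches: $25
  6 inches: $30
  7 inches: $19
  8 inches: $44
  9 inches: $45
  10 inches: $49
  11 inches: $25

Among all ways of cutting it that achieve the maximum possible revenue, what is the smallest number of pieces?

2

Consider every possible first cut. r[k] is the best of p[i]+r[k−i] over all sellable i≤k.
r[1] = 3
r[2] = max(3+3, 9+0) = 9
r[3] = max(3+9, 9+3, 13+0) = 13
r[4] = max(3+13, 9+9, 13+3, 11+0) = 18
r[5] = max(3+18, 9+13, 13+9, 11+3, 25+0) = 25
r[6] = max(3+25, 9+18, 13+13, 11+9, 25+3, 30+0) = 30
r[7] = max(3+30, 9+25, 13+18, …, 30+3, 19+0) = 34
r[8] = max(3+34, 9+30, 13+25, …, 19+3, 44+0) = 44
r[9] = max(3+44, 9+34, 13+30, …, 44+3, 45+0) = 47
r[10] = max(3+47, 9+44, 13+34, …, 45+3, 49+0) = 53
r[11] = max(3+53, 9+47, 13+44, …, 49+3, 25+0) = 57
Maximum revenue is $57.
Now minimize piece count subject to staying optimal: for each k, pieces[k] = 1 + min over i with p[i]+r[k−i]=r[k] of pieces[k−i].
pieces[8] = 1
pieces[9] = 2
pieces[10] = 2
pieces[11] = 2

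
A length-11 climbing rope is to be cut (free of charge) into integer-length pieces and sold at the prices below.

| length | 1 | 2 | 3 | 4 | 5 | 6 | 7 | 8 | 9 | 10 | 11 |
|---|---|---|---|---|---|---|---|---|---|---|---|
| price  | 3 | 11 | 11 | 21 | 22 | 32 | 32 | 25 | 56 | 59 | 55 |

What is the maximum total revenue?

Consider every possible first cut. r[k] is the best of p[i]+r[k−i] over all sellable i≤k.
r[1] = 3
r[2] = max(3+3, 11+0) = 11
r[3] = max(3+11, 11+3, 11+0) = 14
r[4] = max(3+14, 11+11, 11+3, 21+0) = 22
r[5] = max(3+22, 11+14, 11+11, 21+3, 22+0) = 25
r[6] = max(3+25, 11+22, 11+14, 21+11, 22+3, 32+0) = 33
r[7] = max(3+33, 11+25, 11+22, …, 32+3, 32+0) = 36
r[8] = max(3+36, 11+33, 11+25, …, 32+3, 25+0) = 44
r[9] = max(3+44, 11+36, 11+33, …, 25+3, 56+0) = 56
r[10] = max(3+56, 11+44, 11+36, …, 56+3, 59+0) = 59
r[11] = max(3+59, 11+56, 11+44, …, 59+3, 55+0) = 67
One optimal cutting: 9 + 2 → €56 + €11 = €67.

67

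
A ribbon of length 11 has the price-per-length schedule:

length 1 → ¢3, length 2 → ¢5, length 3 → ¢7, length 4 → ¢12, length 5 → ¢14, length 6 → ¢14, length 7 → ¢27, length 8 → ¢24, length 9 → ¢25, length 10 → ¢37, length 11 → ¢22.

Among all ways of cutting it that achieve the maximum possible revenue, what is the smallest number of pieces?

Consider every possible first cut. r[k] is the best of p[i]+r[k−i] over all sellable i≤k.
r[1] = 3
r[2] = max(3+3, 5+0) = 6
r[3] = max(3+6, 5+3, 7+0) = 9
r[4] = max(3+9, 5+6, 7+3, 12+0) = 12
r[5] = max(3+12, 5+9, 7+6, 12+3, 14+0) = 15
r[6] = max(3+15, 5+12, 7+9, 12+6, 14+3, 14+0) = 18
r[7] = max(3+18, 5+15, 7+12, …, 14+3, 27+0) = 27
r[8] = max(3+27, 5+18, 7+15, …, 27+3, 24+0) = 30
r[9] = max(3+30, 5+27, 7+18, …, 24+3, 25+0) = 33
r[10] = max(3+33, 5+30, 7+27, …, 25+3, 37+0) = 37
r[11] = max(3+37, 5+33, 7+30, …, 37+3, 22+0) = 40
Maximum revenue is ¢40.
Now minimize piece count subject to staying optimal: for each k, pieces[k] = 1 + min over i with p[i]+r[k−i]=r[k] of pieces[k−i].
pieces[8] = 2
pieces[9] = 3
pieces[10] = 1
pieces[11] = 2

2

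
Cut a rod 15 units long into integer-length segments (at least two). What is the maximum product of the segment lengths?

Define f[k] = max over 1≤i<k of i · max(k−i, f[k−i]); the inner max lets the remainder stay uncut if that's better.
f[2] = 1*max(1,0) = 1*1 = 1
f[3] = 1*max(2,1) = 1*2 = 2
f[4] = 2*max(2,1) = 2*2 = 4
f[5] = 2*max(3,2) = 2*3 = 6
f[6] = 3*max(3,2) = 3*3 = 9
f[7] = 2*max(5,6) = 2*6 = 12
f[8] = 2*max(6,9) = 2*9 = 18
f[9] = 3*max(6,9) = 3*9 = 27
f[10] = 2*max(8,18) = 2*18 = 36
f[11] = 2*max(9,27) = 2*27 = 54
f[12] = 3*max(9,27) = 3*27 = 81
f[13] = 2*max(11,54) = 2*54 = 108
f[14] = 2*max(12,81) = 2*81 = 162
f[15] = 3*max(12,81) = 3*81 = 243
One optimal split: 3 + 3 + 3 + 3 + 3; product 3*3*3*3*3 = 243.

243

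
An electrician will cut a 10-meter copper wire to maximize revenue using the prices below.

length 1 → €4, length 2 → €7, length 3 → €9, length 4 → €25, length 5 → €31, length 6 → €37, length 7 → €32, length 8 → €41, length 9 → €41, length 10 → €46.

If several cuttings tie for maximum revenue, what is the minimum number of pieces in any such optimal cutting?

2

Let r[k] be the best obtainable value from length k. For each k, try every first piece i and keep the best of price[i] + r[k−i].
r[1] = 4
r[2] = max(4+4, 7+0) = 8
r[3] = max(4+8, 7+4, 9+0) = 12
r[4] = max(4+12, 7+8, 9+4, 25+0) = 25
r[5] = max(4+25, 7+12, 9+8, 25+4, 31+0) = 31
r[6] = max(4+31, 7+25, 9+12, 25+8, 31+4, 37+0) = 37
r[7] = max(4+37, 7+31, 9+25, …, 37+4, 32+0) = 41
r[8] = max(4+41, 7+37, 9+31, …, 32+4, 41+0) = 50
r[9] = max(4+50, 7+41, 9+37, …, 41+4, 41+0) = 56
r[10] = max(4+56, 7+50, 9+41, …, 41+4, 46+0) = 62
Maximum revenue is €62.
Now minimize piece count subject to staying optimal: for each k, pieces[k] = 1 + min over i with p[i]+r[k−i]=r[k] of pieces[k−i].
pieces[7] = 2
pieces[8] = 2
pieces[9] = 2
pieces[10] = 2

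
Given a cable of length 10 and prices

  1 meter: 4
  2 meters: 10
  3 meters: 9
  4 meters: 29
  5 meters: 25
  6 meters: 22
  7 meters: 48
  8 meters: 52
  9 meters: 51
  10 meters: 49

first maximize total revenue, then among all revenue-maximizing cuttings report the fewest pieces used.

3

Consider every possible first cut. r[k] is the best of p[i]+r[k−i] over all sellable i≤k.
r[1] = 4
r[2] = 10
r[3] = 14  (first piece 1, then r[2]=10)
r[4] = 29
r[5] = 33  (first piece 1, then r[4]=29)
r[6] = 39  (first piece 2, then r[4]=29)
r[7] = 48
r[8] = 58  (first piece 4, then r[4]=29)
r[9] = 62  (first piece 1, then r[8]=58)
r[10] = 68  (first piece 2, then r[8]=58)
Maximum revenue is 68.
Now minimize piece count subject to staying optimal: for each k, pieces[k] = 1 + min over i with p[i]+r[k−i]=r[k] of pieces[k−i].
pieces[7] = 1
pieces[8] = 2
pieces[9] = 3
pieces[10] = 3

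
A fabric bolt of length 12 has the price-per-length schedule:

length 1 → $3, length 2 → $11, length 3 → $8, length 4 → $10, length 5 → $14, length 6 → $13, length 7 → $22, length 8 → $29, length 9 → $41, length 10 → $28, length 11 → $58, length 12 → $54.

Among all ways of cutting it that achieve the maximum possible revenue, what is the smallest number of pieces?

Let r[k] be the best obtainable value from length k. For each k, try every first piece i and keep the best of price[i] + r[k−i].
r[1] = 3
r[2] = 11
r[3] = 14  (first piece 1, then r[2]=11)
r[4] = 22  (first piece 2, then r[2]=11)
r[5] = 25  (first piece 1, then r[4]=22)
r[6] = 33  (first piece 2, then r[4]=22)
r[7] = 36  (first piece 1, then r[6]=33)
r[8] = 44  (first piece 2, then r[6]=33)
r[9] = 47  (first piece 1, then r[8]=44)
r[10] = 55  (first piece 2, then r[8]=44)
r[11] = 58  (first piece 1, then r[10]=55)
r[12] = 66  (first piece 2, then r[10]=55)
Maximum revenue is $66.
Now minimize piece count subject to staying optimal: for each k, pieces[k] = 1 + min over i with p[i]+r[k−i]=r[k] of pieces[k−i].
pieces[9] = 5
pieces[10] = 5
pieces[11] = 1
pieces[12] = 6

6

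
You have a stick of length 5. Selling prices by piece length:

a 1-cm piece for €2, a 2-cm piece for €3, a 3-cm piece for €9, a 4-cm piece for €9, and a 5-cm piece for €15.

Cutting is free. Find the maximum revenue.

15

Build r[k] bottom-up: r[k] = max over allowed piece i of (p[i] + r[k−i]).
r[1] = 2
r[2] = 4  (first piece 1, then r[1]=2)
r[3] = 9
r[4] = 11  (first piece 1, then r[3]=9)
r[5] = 15
Best is to sell the whole 5-cm piece uncut for €15.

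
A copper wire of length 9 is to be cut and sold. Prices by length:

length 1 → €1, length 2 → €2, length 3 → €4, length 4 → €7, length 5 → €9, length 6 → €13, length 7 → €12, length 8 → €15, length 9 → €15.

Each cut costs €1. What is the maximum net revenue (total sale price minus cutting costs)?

16

Let r[k] be the best obtainable value from length k. For each k, try every first piece i and keep the best of price[i] + r[k−i] minus the 1 cut fee when i<k.
r[1] = 1
r[2] = 2
r[3] = 4
r[4] = 7
r[5] = 9
r[6] = 13
r[7] = 13  (first piece 1, then r[6]=13)
r[8] = 15
r[9] = 16  (first piece 3, then r[6]=13)
One optimal plan: pieces 6 + 3 (1 cut) → €17 − €1 = €16.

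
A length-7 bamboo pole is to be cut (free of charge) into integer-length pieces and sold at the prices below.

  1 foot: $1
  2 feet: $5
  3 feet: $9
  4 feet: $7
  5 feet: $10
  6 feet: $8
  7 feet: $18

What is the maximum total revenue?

Build v[k] bottom-up: v[k] = max over allowed piece i of (p[i] + v[k−i]).
v[1] = 1
v[2] = max(1+1, 5+0) = 5
v[3] = max(1+5, 5+1, 9+0) = 9
v[4] = max(1+9, 5+5, 9+1, 7+0) = 10
v[5] = max(1+10, 5+9, 9+5, 7+1, 10+0) = 14
v[6] = max(1+14, 5+10, 9+9, 7+5, 10+1, 8+0) = 18
v[7] = max(1+18, 5+14, 9+10, …, 8+1, 18+0) = 19
One optimal cutting: 3 + 3 + 1 → $9 + $9 + $1 = $19.

19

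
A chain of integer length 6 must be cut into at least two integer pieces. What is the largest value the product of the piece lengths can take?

Let m[k] be the best product for length k (with at least one cut). For each first piece i, the rest contributes max(k−i, m[k−i]).
m[2] = 1×max(1,0) = 1×1 = 1
m[3] = max(1×2, 2×1) = 2
m[4] = max(1×3, 2×2, 3×1) = 4
m[5] = max(1×4, 2×3, 3×2, 4×1) = 6
m[6] = max(1×6, 2×4, 3×3, 4×2, 5×1) = 9
One optimal split: 3 + 3; product 3×3 = 9.

9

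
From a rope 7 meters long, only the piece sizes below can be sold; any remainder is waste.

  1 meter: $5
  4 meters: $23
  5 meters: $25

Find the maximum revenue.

38

Build best[k] bottom-up: best[k] = max over allowed piece i of (p[i] + best[k−i]).
best[1] = 5
best[2] = 10  (first piece 1, then best[1]=5)
best[3] = 15  (first piece 1, then best[2]=10)
best[4] = max(5+15, 23+0) = 23
best[5] = max(5+23, 23+5, 25+0) = 28
best[6] = max(5+28, 23+10, 25+5) = 33
best[7] = max(5+33, 23+15, 25+10) = 38
One optimal cutting: 4 + 1 + 1 + 1 → $38.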